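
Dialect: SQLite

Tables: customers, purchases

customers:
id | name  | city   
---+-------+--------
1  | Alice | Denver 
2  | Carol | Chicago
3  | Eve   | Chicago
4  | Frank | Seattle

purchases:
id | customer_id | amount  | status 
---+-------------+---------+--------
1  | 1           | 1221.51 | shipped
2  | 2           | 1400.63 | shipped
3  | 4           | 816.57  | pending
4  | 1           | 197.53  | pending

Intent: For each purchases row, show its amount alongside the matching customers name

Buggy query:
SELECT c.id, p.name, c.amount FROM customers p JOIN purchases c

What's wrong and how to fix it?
Bug: Missing join condition: each purchases row is matched to all customers rows instead of just its own

Fix: Add ON c.customer_id = p.id to the JOIN

Corrected query:
SELECT c.id, p.name, c.amount FROM customers p JOIN purchases c ON c.customer_id = p.id

Result:
id | name  | amount 
---+-------+--------
1  | Alice | 1221.51
2  | Carol | 1400.63
3  | Frank | 816.57 
4  | Alice | 197.53 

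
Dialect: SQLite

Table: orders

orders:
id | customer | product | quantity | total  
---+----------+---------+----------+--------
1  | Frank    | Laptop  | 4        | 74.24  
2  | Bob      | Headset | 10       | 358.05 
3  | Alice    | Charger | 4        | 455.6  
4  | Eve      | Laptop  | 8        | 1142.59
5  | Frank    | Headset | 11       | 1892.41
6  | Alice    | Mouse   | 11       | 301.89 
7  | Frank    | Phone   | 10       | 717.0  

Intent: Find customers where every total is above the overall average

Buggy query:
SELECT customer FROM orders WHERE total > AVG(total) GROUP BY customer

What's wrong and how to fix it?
Bug: AVG() is an aggregate; it can't sit directly in WHERE

Fix: Compute the overall average in a scalar subquery and compare each group's MIN against it in HAVING

Corrected query:
SELECT customer FROM orders GROUP BY customer HAVING MIN(total) > (SELECT AVG(total) FROM orders)

Result:
customer
--------
Eve     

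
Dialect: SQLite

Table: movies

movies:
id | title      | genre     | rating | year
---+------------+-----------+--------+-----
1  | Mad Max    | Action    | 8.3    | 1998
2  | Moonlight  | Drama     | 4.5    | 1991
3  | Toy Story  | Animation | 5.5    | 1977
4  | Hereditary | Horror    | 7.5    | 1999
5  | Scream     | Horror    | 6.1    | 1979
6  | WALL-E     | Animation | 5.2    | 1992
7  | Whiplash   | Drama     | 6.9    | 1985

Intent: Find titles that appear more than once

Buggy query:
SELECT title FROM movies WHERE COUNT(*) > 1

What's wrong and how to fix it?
Bug: WHERE can't reference COUNT(*); aggregates are computed after WHERE

Fix: GROUP BY title, then filter groups with HAVING COUNT(*) > 1

Corrected query:
SELECT title FROM movies GROUP BY title HAVING COUNT(*) > 1

Result:
(no rows)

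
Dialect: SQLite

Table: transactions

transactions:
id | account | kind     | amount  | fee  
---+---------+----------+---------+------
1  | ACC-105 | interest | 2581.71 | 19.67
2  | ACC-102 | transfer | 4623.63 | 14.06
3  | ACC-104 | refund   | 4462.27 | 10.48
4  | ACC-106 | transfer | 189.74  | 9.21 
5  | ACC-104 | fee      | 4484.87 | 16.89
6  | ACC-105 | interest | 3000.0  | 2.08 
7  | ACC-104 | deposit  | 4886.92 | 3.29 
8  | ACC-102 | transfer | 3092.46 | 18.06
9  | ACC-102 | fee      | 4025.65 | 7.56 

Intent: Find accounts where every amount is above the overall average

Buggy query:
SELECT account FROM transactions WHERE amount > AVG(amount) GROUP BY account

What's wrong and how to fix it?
Bug: WHERE evaluates per row before aggregation, so AVG() is unavailable

Fix: Use a subquery for AVG and a HAVING MIN(...) filter so the condition holds for every row in the group

Corrected query:
SELECT account FROM transactions GROUP BY account HAVING MIN(amount) > (SELECT AVG(amount) FROM transactions)

Result:
account
-------
ACC-104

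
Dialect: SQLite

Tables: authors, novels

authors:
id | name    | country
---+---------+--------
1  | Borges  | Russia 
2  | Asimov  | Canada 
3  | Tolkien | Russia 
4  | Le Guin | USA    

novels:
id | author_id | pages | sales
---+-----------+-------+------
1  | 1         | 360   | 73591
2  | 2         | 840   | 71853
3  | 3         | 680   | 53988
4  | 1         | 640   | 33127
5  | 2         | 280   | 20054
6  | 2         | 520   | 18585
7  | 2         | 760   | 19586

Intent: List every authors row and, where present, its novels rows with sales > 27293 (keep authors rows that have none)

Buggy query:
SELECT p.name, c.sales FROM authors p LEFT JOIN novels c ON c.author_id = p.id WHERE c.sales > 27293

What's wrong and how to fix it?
Bug: Filtering c.sales in WHERE discards the NULL rows produced by LEFT JOIN, turning it into an inner join

Fix: Put 'c.sales > 27293' in the JOIN's ON clause instead of WHERE

Corrected query:
SELECT p.name, c.sales FROM authors p LEFT JOIN novels c ON c.author_id = p.id AND c.sales > 27293

Result:
name    | sales
--------+------
Borges  | 33127
Borges  | 73591
Asimov  | 71853
Tolkien | 53988
Le Guin | NULL 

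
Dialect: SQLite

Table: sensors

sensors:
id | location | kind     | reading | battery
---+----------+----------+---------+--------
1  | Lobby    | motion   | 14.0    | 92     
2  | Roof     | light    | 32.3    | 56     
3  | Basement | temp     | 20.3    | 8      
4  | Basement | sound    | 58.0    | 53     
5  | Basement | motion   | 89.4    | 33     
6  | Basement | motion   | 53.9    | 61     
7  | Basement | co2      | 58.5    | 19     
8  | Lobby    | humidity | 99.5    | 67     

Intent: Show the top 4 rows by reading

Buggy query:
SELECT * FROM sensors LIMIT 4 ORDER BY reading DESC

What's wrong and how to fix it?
Bug: ORDER BY cannot follow LIMIT; LIMIT is the final clause

Fix: Swap the clauses: ORDER BY first, then LIMIT

Corrected query:
SELECT * FROM sensors ORDER BY reading DESC LIMIT 4

Result:
id | location | kind     | reading | battery
---+----------+----------+---------+--------
8  | Lobby    | humidity | 99.5    | 67     
5  | Basement | motion   | 89.4    | 33     
7  | Basement | co2      | 58.5    | 19     
4  | Basement | sound    | 58      | 53     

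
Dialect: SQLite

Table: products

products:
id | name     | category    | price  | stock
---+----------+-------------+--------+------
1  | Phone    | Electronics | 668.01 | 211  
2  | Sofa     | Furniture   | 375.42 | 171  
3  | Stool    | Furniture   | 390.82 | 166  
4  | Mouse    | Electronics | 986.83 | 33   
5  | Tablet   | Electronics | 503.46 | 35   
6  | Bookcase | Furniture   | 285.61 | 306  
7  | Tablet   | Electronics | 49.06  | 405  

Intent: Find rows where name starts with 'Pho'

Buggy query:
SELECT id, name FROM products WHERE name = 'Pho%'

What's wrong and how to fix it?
Bug: '=' compares the literal string including the % character; pattern matching needs LIKE

Fix: Use LIKE for wildcard pattern matching

Corrected query:
SELECT id, name FROM products WHERE name LIKE 'Pho%'

Result:
id | name 
---+------
1  | Phone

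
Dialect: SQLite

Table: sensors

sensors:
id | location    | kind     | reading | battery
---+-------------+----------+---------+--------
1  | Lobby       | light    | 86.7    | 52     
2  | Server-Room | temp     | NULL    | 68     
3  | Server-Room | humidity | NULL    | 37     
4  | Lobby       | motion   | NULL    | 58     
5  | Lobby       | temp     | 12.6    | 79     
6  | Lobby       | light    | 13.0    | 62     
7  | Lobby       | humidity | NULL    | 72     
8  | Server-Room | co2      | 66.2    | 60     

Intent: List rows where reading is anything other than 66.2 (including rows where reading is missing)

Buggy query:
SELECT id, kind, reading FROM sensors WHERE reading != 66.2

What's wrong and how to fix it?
Bug: 'reading != 66.2' is unknown when reading is NULL, so NULL rows are silently excluded

Fix: Handle NULL separately with IS NULL alongside the inequality

Corrected query:
SELECT id, kind, reading FROM sensors WHERE reading != 66.2 OR reading IS NULL

Result:
id | kind     | reading
---+----------+--------
1  | light    | 86.7   
2  | temp     | NULL   
3  | humidity | NULL   
4  | motion   | NULL   
5  | temp     | 12.6   
6  | light    | 13     
7  | humidity | NULL   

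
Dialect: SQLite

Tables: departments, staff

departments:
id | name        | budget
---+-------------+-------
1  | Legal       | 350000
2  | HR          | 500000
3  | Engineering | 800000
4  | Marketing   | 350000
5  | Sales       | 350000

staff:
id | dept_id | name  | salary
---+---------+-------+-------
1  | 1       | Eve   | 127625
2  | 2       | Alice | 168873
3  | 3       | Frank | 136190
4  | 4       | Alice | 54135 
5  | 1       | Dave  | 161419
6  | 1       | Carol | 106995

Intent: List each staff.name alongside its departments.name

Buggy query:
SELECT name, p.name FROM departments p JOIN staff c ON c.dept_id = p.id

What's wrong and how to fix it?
Bug: 'name' exists in both joined tables, so the database can't tell which one is meant

Fix: Prefix ambiguous columns with the table alias

Corrected query:
SELECT c.name, p.name FROM departments p JOIN staff c ON c.dept_id = p.id

Result:
name  | name       
------+------------
Eve   | Legal      
Alice | HR         
Frank | Engineering
Alice | Marketing  
Dave  | Legal      
Carol | Legal      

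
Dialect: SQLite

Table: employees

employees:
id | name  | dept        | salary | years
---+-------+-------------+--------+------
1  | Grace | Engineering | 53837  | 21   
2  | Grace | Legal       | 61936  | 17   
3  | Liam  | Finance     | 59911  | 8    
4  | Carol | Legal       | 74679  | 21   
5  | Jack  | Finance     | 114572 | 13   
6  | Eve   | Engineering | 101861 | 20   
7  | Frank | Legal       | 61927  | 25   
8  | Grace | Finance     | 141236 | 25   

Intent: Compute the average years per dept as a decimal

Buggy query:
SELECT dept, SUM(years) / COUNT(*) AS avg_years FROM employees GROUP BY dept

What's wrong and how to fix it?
Bug: SUM(years) and COUNT(*) are both integers; the division truncates the fractional part

Fix: Cast one side to REAL so the division keeps the fractional part

Corrected query:
SELECT dept, SUM(years) * 1.0 / COUNT(*) AS avg_years FROM employees GROUP BY dept

Result:
dept        | avg_years
------------+----------
Engineering | 20.5     
Finance     | 15.333333
Legal       | 21       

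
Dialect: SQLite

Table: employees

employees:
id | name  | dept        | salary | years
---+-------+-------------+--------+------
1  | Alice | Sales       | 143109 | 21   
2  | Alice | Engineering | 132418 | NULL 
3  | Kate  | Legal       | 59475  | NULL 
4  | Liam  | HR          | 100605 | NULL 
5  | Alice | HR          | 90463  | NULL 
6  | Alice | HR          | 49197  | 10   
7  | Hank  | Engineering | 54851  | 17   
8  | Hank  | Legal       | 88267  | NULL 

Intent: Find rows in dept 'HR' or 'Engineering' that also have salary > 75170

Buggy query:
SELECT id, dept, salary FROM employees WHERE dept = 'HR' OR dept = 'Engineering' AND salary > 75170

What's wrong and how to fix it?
Bug: Without parentheses, AND is evaluated before OR, so the salary filter only applies to the 'Engineering' branch

Fix: Group the OR with parentheses (or use IN), then AND the threshold

Corrected query:
SELECT id, dept, salary FROM employees WHERE (dept = 'HR' OR dept = 'Engineering') AND salary > 75170

Result:
id | dept        | salary
---+-------------+-------
2  | Engineering | 132418
4  | HR          | 100605
5  | HR          | 90463 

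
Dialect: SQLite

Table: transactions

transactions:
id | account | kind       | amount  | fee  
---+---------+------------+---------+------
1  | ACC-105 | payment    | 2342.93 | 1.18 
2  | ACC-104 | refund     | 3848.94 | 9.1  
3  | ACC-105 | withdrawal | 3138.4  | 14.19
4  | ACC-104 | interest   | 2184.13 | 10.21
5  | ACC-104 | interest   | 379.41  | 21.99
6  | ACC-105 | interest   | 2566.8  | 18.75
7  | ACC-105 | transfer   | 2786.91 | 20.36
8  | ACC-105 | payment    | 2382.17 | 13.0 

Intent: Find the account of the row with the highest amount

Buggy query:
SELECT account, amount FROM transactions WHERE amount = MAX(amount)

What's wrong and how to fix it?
Bug: WHERE is evaluated per row; an aggregate over the whole table isn't defined there

Fix: Use a subquery: WHERE amount = (SELECT MAX(amount) FROM transactions)

Corrected query:
SELECT account, amount FROM transactions WHERE amount = (SELECT MAX(amount) FROM transactions)

Result:
account | amount 
--------+--------
ACC-104 | 3848.94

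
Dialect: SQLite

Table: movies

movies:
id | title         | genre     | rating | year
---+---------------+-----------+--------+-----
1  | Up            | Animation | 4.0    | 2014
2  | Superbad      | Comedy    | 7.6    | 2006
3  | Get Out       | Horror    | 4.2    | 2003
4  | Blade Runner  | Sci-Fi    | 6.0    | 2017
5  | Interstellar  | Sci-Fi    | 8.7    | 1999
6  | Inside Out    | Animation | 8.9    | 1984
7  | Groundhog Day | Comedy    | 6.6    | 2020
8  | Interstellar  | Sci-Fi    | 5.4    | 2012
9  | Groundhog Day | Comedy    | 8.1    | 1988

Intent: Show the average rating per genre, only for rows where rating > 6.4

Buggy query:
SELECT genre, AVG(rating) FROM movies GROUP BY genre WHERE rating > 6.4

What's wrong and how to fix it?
Bug: WHERE cannot follow GROUP BY

Fix: Move the WHERE clause before GROUP BY

Corrected query:
SELECT genre, AVG(rating) FROM movies WHERE rating > 6.4 GROUP BY genre

Result:
genre     | AVG(rating)
----------+------------
Animation | 8.9        
Comedy    | 7.433333   
Sci-Fi    | 8.7        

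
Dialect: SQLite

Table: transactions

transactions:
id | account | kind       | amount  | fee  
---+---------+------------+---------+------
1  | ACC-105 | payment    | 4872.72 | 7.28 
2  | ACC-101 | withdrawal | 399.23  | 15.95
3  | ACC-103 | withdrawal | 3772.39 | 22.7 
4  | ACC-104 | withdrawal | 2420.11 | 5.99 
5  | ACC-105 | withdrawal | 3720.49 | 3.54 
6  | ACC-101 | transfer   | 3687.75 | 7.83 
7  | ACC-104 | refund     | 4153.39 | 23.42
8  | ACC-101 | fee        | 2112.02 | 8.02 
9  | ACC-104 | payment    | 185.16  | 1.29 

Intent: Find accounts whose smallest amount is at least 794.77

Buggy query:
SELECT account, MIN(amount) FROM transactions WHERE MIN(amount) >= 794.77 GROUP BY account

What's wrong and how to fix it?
Bug: Aggregates like MIN are computed per group after WHERE runs

Fix: Use HAVING for the per-group MIN condition

Corrected query:
SELECT account, MIN(amount) FROM transactions GROUP BY account HAVING MIN(amount) >= 794.77

Result:
account | MIN(amount)
--------+------------
ACC-103 | 3772.39    
ACC-105 | 3720.49    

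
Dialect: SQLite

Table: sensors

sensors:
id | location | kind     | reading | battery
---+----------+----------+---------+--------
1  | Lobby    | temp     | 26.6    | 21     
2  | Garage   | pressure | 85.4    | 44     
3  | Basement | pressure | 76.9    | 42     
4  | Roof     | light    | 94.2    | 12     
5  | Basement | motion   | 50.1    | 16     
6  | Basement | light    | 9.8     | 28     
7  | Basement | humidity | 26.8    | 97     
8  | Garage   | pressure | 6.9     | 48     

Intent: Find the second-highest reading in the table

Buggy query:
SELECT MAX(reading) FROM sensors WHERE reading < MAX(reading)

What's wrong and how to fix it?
Bug: MAX(reading) on the right of the comparison is an aggregate-in-WHERE error

Fix: Compute the overall MAX in a subquery, then take MAX of rows below it

Corrected query:
SELECT MAX(reading) FROM sensors WHERE reading < (SELECT MAX(reading) FROM sensors)

Result:
MAX(reading)
------------
85.4        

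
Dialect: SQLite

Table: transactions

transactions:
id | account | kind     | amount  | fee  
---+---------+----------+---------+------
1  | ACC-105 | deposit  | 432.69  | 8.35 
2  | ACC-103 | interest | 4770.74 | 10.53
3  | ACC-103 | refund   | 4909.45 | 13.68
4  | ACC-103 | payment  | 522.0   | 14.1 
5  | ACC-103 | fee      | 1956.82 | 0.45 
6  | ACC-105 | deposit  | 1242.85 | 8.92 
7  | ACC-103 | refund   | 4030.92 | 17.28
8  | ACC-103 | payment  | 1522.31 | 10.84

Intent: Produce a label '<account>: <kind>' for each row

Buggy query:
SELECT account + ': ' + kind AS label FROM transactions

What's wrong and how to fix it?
Bug: '+' is numeric addition; on text columns SQLite converts them to 0 instead of concatenating

Fix: Replace + with || to concatenate text

Corrected query:
SELECT account || ': ' || kind AS label FROM transactions

Result:
label            
-----------------
ACC-105: deposit 
ACC-103: interest
ACC-103: refund  
ACC-103: payment 
ACC-103: fee     
ACC-105: deposit 
ACC-103: refund  
ACC-103: payment 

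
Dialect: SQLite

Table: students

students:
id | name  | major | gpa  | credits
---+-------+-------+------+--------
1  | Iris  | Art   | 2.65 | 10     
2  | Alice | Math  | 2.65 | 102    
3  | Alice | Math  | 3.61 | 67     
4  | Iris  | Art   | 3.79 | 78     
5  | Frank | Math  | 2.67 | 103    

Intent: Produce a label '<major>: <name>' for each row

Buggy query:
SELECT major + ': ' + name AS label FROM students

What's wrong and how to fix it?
Bug: SQLite uses || for string concatenation; + coerces text to numbers (yielding 0)

Fix: Replace + with || to concatenate text

Corrected query:
SELECT major || ': ' || name AS label FROM students

Result:
label      
-----------
Art: Iris  
Math: Alice
Math: Alice
Art: Iris  
Math: Frank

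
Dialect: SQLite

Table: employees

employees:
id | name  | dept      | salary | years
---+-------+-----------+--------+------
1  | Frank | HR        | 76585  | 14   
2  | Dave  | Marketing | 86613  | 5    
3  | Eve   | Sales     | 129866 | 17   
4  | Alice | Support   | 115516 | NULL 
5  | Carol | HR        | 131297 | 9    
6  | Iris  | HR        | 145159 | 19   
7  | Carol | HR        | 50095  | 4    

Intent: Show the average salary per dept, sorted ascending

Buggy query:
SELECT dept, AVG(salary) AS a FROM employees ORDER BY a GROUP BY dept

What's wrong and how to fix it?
Bug: GROUP BY must precede ORDER BY

Fix: Reorder: SELECT … FROM … GROUP BY … ORDER BY …

Corrected query:
SELECT dept, AVG(salary) AS a FROM employees GROUP BY dept ORDER BY a

Result:
dept      | a     
----------+-------
Marketing | 86613 
HR        | 100784
Support   | 115516
Sales     | 129866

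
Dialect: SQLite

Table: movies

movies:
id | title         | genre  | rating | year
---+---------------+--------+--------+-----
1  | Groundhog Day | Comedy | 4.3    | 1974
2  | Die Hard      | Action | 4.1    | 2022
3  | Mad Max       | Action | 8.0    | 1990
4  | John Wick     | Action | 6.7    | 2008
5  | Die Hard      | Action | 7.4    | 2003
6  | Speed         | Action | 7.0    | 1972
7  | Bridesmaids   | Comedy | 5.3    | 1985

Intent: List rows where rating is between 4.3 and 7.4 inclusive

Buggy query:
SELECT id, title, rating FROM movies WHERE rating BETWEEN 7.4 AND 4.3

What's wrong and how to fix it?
Bug: The bounds are reversed; BETWEEN a AND b requires a <= b to match anything

Fix: Write BETWEEN 4.3 AND 7.4

Corrected query:
SELECT id, title, rating FROM movies WHERE rating BETWEEN 4.3 AND 7.4

Result:
id | title         | rating
---+---------------+-------
1  | Groundhog Day | 4.3   
4  | John Wick     | 6.7   
5  | Die Hard      | 7.4   
6  | Speed         | 7     
7  | Bridesmaids   | 5.3   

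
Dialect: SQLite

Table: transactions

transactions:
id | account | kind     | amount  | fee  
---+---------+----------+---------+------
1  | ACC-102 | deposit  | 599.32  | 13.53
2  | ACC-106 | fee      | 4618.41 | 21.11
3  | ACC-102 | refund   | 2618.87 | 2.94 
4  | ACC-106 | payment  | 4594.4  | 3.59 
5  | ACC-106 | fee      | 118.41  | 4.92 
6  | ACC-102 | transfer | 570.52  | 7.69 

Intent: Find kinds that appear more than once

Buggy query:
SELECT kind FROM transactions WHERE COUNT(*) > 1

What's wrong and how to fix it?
Bug: WHERE can't reference COUNT(*); aggregates are computed after WHERE

Fix: GROUP BY kind, then filter groups with HAVING COUNT(*) > 1

Corrected query:
SELECT kind FROM transactions GROUP BY kind HAVING COUNT(*) > 1

Result:
kind
----
fee 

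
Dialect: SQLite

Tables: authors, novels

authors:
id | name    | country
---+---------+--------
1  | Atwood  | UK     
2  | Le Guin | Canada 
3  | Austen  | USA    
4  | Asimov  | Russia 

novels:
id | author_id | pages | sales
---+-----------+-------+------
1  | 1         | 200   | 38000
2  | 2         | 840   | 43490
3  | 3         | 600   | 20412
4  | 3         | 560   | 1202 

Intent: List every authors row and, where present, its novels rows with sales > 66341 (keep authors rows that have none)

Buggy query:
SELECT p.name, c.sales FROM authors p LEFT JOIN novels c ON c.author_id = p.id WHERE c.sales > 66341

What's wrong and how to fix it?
Bug: A WHERE condition on the right-hand table after LEFT JOIN drops unmatched parents

Fix: Move the right-table condition into the ON clause so unmatched parents are kept

Corrected query:
SELECT p.name, c.sales FROM authors p LEFT JOIN novels c ON c.author_id = p.id AND c.sales > 66341

Result:
name    | sales
--------+------
Atwood  | NULL 
Le Guin | NULL 
Austen  | NULL 
Asimov  | NULL 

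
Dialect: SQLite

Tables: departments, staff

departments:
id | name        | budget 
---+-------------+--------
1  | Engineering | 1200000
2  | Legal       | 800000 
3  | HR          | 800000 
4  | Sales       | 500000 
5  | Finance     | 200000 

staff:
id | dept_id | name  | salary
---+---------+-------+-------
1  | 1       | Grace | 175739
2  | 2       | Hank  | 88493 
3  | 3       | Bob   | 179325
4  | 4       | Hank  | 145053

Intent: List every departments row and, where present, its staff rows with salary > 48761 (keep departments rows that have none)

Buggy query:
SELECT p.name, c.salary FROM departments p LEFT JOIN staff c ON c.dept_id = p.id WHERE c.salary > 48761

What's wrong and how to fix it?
Bug: A WHERE condition on the right-hand table after LEFT JOIN drops unmatched parents

Fix: Move the right-table condition into the ON clause so unmatched parents are kept

Corrected query:
SELECT p.name, c.salary FROM departments p LEFT JOIN staff c ON c.dept_id = p.id AND c.salary > 48761

Result:
name        | salary
------------+-------
Engineering | 175739
Legal       | 88493 
HR          | 179325
Sales       | 145053
Finance     | NULL  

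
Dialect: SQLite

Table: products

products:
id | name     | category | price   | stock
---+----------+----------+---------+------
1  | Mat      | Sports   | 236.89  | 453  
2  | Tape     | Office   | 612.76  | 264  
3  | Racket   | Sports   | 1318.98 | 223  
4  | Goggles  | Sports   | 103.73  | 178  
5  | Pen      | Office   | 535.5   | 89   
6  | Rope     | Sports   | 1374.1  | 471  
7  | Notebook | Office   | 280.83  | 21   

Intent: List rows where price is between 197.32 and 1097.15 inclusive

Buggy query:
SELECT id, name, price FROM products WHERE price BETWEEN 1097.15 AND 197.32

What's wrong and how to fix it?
Bug: BETWEEN expects the lower bound first; with 1097.15 AND 197.32 the range is empty

Fix: Write BETWEEN 197.32 AND 1097.15

Corrected query:
SELECT id, name, price FROM products WHERE price BETWEEN 197.32 AND 1097.15

Result:
id | name     | price 
---+----------+-------
1  | Mat      | 236.89
2  | Tape     | 612.76
5  | Pen      | 535.5 
7  | Notebook | 280.83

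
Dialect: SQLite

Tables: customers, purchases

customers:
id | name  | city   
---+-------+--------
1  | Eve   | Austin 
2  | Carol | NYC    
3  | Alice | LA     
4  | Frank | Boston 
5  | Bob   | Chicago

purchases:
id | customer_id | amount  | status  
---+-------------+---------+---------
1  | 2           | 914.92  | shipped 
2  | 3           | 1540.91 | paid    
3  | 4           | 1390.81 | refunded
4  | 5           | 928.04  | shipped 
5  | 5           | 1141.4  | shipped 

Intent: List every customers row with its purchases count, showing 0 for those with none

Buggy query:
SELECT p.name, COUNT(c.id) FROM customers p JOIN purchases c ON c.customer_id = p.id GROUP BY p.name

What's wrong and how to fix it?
Bug: INNER JOIN drops customers rows that have no matching purchases rows

Fix: Use LEFT JOIN so parents without children still appear (COUNT(c.id) gives 0)

Corrected query:
SELECT p.name, COUNT(c.id) FROM customers p LEFT JOIN purchases c ON c.customer_id = p.id GROUP BY p.name

Result:
name  | COUNT(c.id)
------+------------
Alice | 1          
Bob   | 2          
Carol | 1          
Eve   | 0          
Frank | 1          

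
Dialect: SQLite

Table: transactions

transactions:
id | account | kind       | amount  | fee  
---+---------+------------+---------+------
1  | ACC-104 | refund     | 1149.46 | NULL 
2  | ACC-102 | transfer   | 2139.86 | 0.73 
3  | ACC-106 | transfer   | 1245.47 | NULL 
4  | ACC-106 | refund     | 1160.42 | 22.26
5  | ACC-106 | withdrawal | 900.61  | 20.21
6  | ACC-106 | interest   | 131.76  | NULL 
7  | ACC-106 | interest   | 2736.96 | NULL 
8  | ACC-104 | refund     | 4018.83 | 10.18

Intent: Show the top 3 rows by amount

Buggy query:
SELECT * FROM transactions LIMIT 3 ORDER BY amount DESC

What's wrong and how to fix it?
Bug: LIMIT must come after ORDER BY

Fix: Sort with ORDER BY, then apply LIMIT

Corrected query:
SELECT * FROM transactions ORDER BY amount DESC LIMIT 3

Result:
id | account | kind     | amount  | fee  
---+---------+----------+---------+------
8  | ACC-104 | refund   | 4018.83 | 10.18
7  | ACC-106 | interest | 2736.96 | NULL 
2  | ACC-102 | transfer | 2139.86 | 0.73 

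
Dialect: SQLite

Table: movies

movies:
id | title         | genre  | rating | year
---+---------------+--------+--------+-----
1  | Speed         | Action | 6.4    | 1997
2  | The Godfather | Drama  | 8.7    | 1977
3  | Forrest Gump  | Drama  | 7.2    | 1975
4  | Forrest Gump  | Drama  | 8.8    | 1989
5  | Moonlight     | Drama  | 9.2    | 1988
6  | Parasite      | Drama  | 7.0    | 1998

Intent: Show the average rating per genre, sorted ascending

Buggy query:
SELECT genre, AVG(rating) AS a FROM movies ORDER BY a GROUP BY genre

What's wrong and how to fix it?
Bug: ORDER BY appears before GROUP BY; SQL clause order requires GROUP BY first

Fix: Move ORDER BY to the end, after GROUP BY

Corrected query:
SELECT genre, AVG(rating) AS a FROM movies GROUP BY genre ORDER BY a

Result:
genre  | a   
-------+-----
Action | 6.4 
Drama  | 8.18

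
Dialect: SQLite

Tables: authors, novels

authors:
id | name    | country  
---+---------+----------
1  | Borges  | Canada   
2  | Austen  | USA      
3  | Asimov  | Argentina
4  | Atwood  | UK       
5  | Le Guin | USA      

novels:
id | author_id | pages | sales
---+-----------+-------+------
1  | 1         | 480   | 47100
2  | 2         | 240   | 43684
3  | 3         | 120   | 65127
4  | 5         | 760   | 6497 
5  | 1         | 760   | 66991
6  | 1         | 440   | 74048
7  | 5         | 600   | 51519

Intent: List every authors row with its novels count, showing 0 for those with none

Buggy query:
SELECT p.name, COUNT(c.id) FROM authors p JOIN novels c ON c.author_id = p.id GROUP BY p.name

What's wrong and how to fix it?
Bug: An inner join excludes parents with zero children

Fix: Use LEFT JOIN so parents without children still appear (COUNT(c.id) gives 0)

Corrected query:
SELECT p.name, COUNT(c.id) FROM authors p LEFT JOIN novels c ON c.author_id = p.id GROUP BY p.name

Result:
name    | COUNT(c.id)
--------+------------
Asimov  | 1          
Atwood  | 0          
Austen  | 1          
Borges  | 3          
Le Guin | 2          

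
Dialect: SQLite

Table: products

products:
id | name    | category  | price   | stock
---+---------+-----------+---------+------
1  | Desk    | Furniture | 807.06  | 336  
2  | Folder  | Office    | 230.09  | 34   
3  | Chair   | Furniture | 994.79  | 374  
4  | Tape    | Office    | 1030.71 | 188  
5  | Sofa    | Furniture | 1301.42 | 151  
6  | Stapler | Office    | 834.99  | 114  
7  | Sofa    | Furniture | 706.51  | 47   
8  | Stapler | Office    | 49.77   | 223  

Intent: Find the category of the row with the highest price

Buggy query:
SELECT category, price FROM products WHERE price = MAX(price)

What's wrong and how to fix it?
Bug: WHERE is evaluated per row; an aggregate over the whole table isn't defined there

Fix: Wrap MAX in a scalar subquery so WHERE compares against a single value

Corrected query:
SELECT category, price FROM products WHERE price = (SELECT MAX(price) FROM products)

Result:
category  | price  
----------+--------
Furniture | 1301.42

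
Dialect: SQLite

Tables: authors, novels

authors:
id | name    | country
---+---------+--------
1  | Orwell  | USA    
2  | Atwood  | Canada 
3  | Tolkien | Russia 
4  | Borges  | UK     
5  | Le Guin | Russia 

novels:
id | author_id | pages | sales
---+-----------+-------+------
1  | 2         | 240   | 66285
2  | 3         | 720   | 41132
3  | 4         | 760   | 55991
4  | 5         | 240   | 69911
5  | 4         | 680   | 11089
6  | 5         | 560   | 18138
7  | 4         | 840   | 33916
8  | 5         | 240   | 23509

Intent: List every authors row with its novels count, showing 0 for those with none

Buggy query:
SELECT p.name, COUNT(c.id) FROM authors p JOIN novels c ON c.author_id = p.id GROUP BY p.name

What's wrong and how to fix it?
Bug: INNER JOIN drops authors rows that have no matching novels rows

Fix: Use LEFT JOIN so parents without children still appear (COUNT(c.id) gives 0)

Corrected query:
SELECT p.name, COUNT(c.id) FROM authors p LEFT JOIN novels c ON c.author_id = p.id GROUP BY p.name

Result:
name    | COUNT(c.id)
--------+------------
Atwood  | 1          
Borges  | 3          
Le Guin | 3          
Orwell  | 0          
Tolkien | 1          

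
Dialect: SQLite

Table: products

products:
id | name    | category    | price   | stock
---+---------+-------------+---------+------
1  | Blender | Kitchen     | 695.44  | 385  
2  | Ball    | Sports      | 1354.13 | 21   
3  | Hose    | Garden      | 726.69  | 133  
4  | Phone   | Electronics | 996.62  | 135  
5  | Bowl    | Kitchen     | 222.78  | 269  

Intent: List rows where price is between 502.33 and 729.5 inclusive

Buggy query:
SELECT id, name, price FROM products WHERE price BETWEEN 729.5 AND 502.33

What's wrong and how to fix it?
Bug: The bounds are reversed; BETWEEN a AND b requires a <= b to match anything

Fix: Write BETWEEN 502.33 AND 729.5

Corrected query:
SELECT id, name, price FROM products WHERE price BETWEEN 502.33 AND 729.5

Result:
id | name    | price 
---+---------+-------
1  | Blender | 695.44
3  | Hose    | 726.69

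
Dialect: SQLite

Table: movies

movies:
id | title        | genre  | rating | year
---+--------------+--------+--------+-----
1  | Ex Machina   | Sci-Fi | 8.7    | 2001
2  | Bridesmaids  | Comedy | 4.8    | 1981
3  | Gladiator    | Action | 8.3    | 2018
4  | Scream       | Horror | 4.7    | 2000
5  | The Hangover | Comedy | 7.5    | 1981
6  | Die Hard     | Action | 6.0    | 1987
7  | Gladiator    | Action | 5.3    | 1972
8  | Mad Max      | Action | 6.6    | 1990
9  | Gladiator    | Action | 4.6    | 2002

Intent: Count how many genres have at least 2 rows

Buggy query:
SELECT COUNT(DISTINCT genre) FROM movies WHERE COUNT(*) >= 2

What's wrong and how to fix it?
Bug: COUNT(*) cannot appear in WHERE; the per-group count doesn't exist yet

Fix: Use a subquery that GROUPs and filters with HAVING, then count its rows

Corrected query:
SELECT COUNT(*) FROM (SELECT genre FROM movies GROUP BY genre HAVING COUNT(*) >= 2)

Result:
COUNT(*)
--------
2       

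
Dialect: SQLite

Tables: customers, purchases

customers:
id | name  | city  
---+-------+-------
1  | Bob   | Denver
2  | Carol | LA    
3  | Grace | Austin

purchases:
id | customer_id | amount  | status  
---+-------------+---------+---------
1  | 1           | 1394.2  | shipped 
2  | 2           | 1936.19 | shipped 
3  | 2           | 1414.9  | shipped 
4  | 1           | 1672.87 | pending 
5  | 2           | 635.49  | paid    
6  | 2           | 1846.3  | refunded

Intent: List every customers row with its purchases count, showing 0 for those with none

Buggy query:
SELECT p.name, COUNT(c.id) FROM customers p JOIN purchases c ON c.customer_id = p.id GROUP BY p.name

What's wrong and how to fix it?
Bug: INNER JOIN drops customers rows that have no matching purchases rows

Fix: Switch to LEFT JOIN to retain unmatched parent rows

Corrected query:
SELECT p.name, COUNT(c.id) FROM customers p LEFT JOIN purchases c ON c.customer_id = p.id GROUP BY p.name

Result:
name  | COUNT(c.id)
------+------------
Bob   | 2          
Carol | 4          
Grace | 0          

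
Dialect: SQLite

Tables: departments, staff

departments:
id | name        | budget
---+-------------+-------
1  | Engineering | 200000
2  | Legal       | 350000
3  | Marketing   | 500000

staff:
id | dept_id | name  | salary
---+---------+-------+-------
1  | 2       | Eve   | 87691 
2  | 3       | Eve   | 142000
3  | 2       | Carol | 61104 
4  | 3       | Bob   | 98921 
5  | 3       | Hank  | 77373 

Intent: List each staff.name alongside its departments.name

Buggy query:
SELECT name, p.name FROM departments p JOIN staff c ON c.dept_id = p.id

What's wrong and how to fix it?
Bug: Both tables have a 'name' column; the unqualified reference is ambiguous

Fix: Qualify the column with its table alias (c.name)

Corrected query:
SELECT c.name, p.name FROM departments p JOIN staff c ON c.dept_id = p.id

Result:
name  | name     
------+----------
Eve   | Legal    
Eve   | Marketing
Carol | Legal    
Bob   | Marketing
Hank  | Marketing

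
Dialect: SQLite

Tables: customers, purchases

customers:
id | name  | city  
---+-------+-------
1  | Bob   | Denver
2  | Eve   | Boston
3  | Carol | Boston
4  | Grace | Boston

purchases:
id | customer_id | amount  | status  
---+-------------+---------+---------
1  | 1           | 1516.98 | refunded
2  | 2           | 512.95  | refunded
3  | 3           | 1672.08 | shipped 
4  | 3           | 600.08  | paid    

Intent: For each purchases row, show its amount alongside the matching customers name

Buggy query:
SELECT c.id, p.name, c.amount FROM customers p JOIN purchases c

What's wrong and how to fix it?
Bug: Missing join condition: each purchases row is matched to all customers rows instead of just its own

Fix: Specify the join condition linking the foreign key to the parent id

Corrected query:
SELECT c.id, p.name, c.amount FROM customers p JOIN purchases c ON c.customer_id = p.id

Result:
id | name  | amount 
---+-------+--------
1  | Bob   | 1516.98
2  | Eve   | 512.95 
3  | Carol | 1672.08
4  | Carol | 600.08 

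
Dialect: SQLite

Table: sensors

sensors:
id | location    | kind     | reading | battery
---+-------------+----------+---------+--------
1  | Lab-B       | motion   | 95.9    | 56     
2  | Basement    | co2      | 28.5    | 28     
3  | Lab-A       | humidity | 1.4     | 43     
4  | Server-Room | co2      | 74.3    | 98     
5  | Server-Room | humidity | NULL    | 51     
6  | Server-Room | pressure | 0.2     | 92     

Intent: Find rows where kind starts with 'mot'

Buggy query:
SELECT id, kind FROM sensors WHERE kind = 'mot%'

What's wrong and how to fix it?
Bug: Wildcards only work with LIKE; '=' treats '%' as a literal character

Fix: Replace '=' with LIKE so 'mot%' is treated as a pattern

Corrected query:
SELECT id, kind FROM sensors WHERE kind LIKE 'mot%'

Result:
id | kind  
---+-------
1  | motion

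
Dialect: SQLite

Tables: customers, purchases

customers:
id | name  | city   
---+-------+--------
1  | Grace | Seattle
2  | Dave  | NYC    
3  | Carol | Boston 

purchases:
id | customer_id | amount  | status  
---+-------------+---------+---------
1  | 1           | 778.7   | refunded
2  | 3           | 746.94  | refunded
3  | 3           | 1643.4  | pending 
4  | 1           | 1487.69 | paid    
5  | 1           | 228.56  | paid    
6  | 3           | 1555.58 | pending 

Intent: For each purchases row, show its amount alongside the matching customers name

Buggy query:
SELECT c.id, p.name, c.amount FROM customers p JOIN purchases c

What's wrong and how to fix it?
Bug: JOIN with no ON clause produces a cartesian product; every purchases row pairs with every customers row

Fix: Add ON c.customer_id = p.id to the JOIN

Corrected query:
SELECT c.id, p.name, c.amount FROM customers p JOIN purchases c ON c.customer_id = p.id

Result:
id | name  | amount 
---+-------+--------
1  | Grace | 778.7  
2  | Carol | 746.94 
3  | Carol | 1643.4 
4  | Grace | 1487.69
5  | Grace | 228.56 
6  | Carol | 1555.58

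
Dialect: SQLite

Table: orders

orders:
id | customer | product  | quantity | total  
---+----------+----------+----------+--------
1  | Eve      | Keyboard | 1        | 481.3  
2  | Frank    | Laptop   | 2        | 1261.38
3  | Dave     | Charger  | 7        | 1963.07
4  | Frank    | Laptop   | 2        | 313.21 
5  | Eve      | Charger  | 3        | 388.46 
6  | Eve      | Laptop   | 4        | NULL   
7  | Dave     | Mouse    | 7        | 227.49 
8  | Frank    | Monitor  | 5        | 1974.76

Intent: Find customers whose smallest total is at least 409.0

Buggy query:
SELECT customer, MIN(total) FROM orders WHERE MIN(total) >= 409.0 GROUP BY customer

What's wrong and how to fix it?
Bug: Aggregates like MIN are computed per group after WHERE runs

Fix: Use HAVING for the per-group MIN condition

Corrected query:
SELECT customer, MIN(total) FROM orders GROUP BY customer HAVING MIN(total) >= 409.0

Result:
(no rows)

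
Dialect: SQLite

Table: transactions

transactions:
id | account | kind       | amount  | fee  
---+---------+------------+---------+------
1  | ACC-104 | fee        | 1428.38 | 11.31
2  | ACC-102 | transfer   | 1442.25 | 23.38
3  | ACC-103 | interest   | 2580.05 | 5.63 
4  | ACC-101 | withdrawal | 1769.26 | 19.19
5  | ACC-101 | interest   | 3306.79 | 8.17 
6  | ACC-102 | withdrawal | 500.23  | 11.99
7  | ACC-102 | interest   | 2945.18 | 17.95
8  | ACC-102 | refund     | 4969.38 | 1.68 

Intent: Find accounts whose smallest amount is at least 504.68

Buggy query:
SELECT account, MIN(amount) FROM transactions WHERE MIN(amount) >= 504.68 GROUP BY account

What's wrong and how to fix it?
Bug: MIN() in WHERE is a misuse of aggregate

Fix: Use HAVING for the per-group MIN condition

Corrected query:
SELECT account, MIN(amount) FROM transactions GROUP BY account HAVING MIN(amount) >= 504.68

Result:
account | MIN(amount)
--------+------------
ACC-101 | 1769.26    
ACC-103 | 2580.05    
ACC-104 | 1428.38    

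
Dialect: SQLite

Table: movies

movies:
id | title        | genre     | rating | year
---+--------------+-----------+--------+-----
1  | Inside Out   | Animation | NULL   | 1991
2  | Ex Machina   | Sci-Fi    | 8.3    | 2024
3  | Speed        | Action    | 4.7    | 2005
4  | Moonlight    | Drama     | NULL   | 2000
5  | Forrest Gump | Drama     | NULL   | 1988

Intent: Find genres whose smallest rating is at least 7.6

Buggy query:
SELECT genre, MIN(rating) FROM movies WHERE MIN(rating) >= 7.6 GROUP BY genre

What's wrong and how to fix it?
Bug: MIN() in WHERE is a misuse of aggregate

Fix: Use HAVING for the per-group MIN condition

Corrected query:
SELECT genre, MIN(rating) FROM movies GROUP BY genre HAVING MIN(rating) >= 7.6

Result:
genre  | MIN(rating)
-------+------------
Sci-Fi | 8.3        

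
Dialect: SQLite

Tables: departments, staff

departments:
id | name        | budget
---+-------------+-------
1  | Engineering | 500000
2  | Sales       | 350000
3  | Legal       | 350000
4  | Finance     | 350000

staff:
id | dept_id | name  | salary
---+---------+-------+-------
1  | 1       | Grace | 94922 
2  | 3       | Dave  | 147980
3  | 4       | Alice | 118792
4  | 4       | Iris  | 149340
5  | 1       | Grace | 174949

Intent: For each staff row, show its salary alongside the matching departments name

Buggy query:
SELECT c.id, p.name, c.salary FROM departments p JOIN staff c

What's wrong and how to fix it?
Bug: Missing join condition: each staff row is matched to all departments rows instead of just its own

Fix: Specify the join condition linking the foreign key to the parent id

Corrected query:
SELECT c.id, p.name, c.salary FROM departments p JOIN staff c ON c.dept_id = p.id

Result:
id | name        | salary
---+-------------+-------
1  | Engineering | 94922 
2  | Legal       | 147980
3  | Finance     | 118792
4  | Finance     | 149340
5  | Engineering | 174949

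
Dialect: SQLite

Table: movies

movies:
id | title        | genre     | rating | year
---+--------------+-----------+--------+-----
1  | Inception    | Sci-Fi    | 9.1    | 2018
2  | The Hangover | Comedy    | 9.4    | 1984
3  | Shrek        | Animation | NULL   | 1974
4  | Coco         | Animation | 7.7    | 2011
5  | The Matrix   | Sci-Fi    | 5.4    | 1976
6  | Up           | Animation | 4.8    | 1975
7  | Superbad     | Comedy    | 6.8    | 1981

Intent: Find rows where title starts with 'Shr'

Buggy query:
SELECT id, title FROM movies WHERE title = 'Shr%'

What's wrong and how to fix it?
Bug: '=' compares the literal string including the % character; pattern matching needs LIKE

Fix: Use LIKE for wildcard pattern matching

Corrected query:
SELECT id, title FROM movies WHERE title LIKE 'Shr%'

Result:
id | title
---+------
3  | Shrek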